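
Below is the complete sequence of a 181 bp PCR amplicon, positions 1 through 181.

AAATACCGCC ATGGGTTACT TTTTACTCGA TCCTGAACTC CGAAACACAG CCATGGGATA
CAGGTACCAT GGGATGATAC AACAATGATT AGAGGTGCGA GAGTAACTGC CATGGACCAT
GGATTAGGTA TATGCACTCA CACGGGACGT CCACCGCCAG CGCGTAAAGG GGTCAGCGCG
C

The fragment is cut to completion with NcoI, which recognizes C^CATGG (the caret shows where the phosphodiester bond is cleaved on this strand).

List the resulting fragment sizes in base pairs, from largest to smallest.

64, 43, 42, 16, 9, 7 bp

NcoI sites (CCATGG) start at positions 9, 51, 67, 110, 117.
NcoI cuts after the first base of each site, so after positions 9, 51, 67, 110, 117.
Linear molecule, 5 cuts → 6 fragments:
  1–9 → 9 bp
  10–51 → 42 bp
  52–67 → 16 bp
  68–110 → 43 bp
  111–117 → 7 bp
  118–181 → 64 bp
Sorted largest to smallest: 64, 43, 42, 16, 9, 7 bp.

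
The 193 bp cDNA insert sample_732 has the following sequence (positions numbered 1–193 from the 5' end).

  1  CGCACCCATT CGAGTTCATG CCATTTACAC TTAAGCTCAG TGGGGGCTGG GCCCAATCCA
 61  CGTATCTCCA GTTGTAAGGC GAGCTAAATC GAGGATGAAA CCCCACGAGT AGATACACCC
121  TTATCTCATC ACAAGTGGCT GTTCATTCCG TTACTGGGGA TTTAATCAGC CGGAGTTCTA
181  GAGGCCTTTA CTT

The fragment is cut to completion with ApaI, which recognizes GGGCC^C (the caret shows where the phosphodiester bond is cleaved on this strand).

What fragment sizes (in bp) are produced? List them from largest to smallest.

140, 53 bp

The ApaI site (GGGCCC) starts at position 49.
ApaI cuts after base 5 of each site (before the last base), so after position 53.
Linear molecule, 1 cut → 2 fragments:
  1–53 → 53 bp
  54–193 → 140 bp
Sorted largest to smallest: 140, 53 bp.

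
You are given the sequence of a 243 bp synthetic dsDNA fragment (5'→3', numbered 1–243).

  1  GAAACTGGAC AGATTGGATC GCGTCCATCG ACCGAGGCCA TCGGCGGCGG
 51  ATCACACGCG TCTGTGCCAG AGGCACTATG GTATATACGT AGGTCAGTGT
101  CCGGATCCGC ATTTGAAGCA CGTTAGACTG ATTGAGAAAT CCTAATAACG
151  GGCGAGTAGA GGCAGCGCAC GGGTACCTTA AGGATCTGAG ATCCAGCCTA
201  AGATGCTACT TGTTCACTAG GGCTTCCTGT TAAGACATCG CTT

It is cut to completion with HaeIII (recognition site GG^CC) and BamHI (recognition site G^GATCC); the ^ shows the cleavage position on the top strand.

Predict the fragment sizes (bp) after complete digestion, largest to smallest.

The HaeIII site (GGCC) starts at position 36.
HaeIII cuts after base 2 of each site, so after position 37.
The BamHI site (GGATCC) starts at position 103.
BamHI cuts after the first base of each site, so after position 103.
Combined cut positions: 37, 103.
Linear molecule, 2 cuts → 3 fragments:
  1–37 → 37 bp
  38–103 → 66 bp
  104–243 → 140 bp
Sorted largest to smallest: 140, 66, 37 bp.

140, 66, 37 bp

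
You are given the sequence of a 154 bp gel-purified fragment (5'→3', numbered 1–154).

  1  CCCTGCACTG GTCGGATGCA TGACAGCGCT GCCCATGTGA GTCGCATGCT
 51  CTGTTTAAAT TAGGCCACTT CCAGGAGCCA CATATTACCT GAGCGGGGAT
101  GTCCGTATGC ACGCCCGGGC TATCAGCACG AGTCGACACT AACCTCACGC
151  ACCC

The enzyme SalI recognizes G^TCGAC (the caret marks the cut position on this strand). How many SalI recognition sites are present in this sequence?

GTCGAC occurs starting at position 132.
SalI cuts at 1 site.

1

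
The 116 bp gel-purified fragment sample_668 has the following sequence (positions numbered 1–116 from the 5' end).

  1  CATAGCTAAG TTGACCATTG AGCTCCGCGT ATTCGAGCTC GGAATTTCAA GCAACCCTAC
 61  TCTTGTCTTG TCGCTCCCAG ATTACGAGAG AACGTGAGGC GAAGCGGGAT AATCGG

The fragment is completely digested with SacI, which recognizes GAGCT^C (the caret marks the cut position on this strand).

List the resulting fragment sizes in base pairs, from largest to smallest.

SacI sites (GAGCTC) start at positions 20, 35.
SacI cuts after base 5 of each site (before the last base), so after positions 24, 39.
Linear molecule, 2 cuts → 3 fragments:
  1–24 → 24 bp
  25–39 → 15 bp
  40–116 → 77 bp
Sorted largest to smallest: 77, 24, 15 bp.

77, 24, 15 bp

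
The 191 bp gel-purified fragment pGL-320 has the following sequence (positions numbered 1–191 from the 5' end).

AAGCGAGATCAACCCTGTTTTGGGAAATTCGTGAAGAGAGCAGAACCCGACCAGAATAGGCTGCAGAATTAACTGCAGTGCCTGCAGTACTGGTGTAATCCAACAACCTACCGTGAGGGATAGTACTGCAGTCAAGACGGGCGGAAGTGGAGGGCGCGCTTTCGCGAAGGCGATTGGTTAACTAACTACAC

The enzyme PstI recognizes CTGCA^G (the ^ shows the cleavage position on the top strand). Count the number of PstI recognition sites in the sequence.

CTGCAG occurs starting at positions 61, 73, 82, 126.
PstI cuts at 4 sites.

4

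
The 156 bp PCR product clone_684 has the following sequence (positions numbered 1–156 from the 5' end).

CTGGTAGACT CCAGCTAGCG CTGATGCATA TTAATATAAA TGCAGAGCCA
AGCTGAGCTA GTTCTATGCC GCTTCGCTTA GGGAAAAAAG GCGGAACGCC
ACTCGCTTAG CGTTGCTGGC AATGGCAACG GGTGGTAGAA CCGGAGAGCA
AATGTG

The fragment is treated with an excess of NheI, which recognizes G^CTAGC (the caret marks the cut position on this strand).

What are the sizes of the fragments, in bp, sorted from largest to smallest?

The NheI site (GCTAGC) starts at position 14.
NheI cuts after the first base of each site, so after position 14.
Linear molecule, 1 cut → 2 fragments:
  1–14 → 14 bp
  15–156 → 142 bp
Sorted largest to smallest: 142, 14 bp.

142, 14 bp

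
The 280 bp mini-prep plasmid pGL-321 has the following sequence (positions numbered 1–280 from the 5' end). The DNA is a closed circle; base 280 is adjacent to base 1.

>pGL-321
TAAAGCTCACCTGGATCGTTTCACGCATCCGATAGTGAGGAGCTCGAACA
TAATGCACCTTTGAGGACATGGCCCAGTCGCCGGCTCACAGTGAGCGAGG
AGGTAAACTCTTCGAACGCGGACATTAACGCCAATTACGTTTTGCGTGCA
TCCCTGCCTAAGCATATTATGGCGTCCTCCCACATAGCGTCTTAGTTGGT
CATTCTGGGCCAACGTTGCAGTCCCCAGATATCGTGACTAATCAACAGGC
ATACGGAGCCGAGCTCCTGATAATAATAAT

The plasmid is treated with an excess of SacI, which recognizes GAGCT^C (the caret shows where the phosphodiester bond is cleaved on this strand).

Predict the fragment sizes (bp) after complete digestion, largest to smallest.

221, 59 bp

SacI sites (GAGCTC) start at positions 40, 261.
SacI cuts after base 5 of each site (before the last base), so after positions 44, 265.
Circular molecule, 2 cuts → 2 fragments:
  45–265 → 221 bp
  266–280 then 1–44 → 15 + 44 = 59 bp
Sorted largest to smallest: 221, 59 bp.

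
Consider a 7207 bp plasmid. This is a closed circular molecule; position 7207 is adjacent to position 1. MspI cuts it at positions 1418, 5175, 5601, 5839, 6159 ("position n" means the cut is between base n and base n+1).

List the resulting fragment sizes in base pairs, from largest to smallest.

3757, 2466, 426, 320, 238 bp

Circular molecule, 5 cuts → 5 fragments:
  5175 − 1418 = 3757 bp
  5601 − 5175 = 426 bp
  5839 − 5601 = 238 bp
  6159 − 5839 = 320 bp
  wrap: 7207 − 6159 + 1418 = 2466 bp
Sorted largest to smallest: 3757, 2466, 426, 320, 238 bp.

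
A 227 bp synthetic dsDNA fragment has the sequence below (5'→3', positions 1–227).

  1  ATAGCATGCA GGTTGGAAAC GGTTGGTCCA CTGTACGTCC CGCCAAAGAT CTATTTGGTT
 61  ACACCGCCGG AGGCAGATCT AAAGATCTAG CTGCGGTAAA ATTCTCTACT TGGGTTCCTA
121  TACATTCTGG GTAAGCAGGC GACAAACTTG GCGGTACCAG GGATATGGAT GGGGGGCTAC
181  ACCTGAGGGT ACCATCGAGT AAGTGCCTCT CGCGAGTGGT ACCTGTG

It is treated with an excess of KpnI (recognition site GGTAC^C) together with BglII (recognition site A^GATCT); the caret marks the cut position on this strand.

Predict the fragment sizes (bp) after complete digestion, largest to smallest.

KpnI sites (GGTACC) start at positions 153, 188, 218.
KpnI cuts after base 5 of each site (before the last base), so after positions 157, 192, 222.
BglII sites (AGATCT) start at positions 47, 75, 83.
BglII cuts after the first base of each site, so after positions 47, 75, 83.
Combined cut positions: 47, 75, 83, 157, 192, 222.
Linear molecule, 6 cuts → 7 fragments:
  1–47 → 47 bp
  48–75 → 28 bp
  76–83 → 8 bp
  84–157 → 74 bp
  158–192 → 35 bp
  193–222 → 30 bp
  223–227 → 5 bp
Sorted largest to smallest: 74, 47, 35, 30, 28, 8, 5 bp.

74, 47, 35, 30, 28, 8, 5 bp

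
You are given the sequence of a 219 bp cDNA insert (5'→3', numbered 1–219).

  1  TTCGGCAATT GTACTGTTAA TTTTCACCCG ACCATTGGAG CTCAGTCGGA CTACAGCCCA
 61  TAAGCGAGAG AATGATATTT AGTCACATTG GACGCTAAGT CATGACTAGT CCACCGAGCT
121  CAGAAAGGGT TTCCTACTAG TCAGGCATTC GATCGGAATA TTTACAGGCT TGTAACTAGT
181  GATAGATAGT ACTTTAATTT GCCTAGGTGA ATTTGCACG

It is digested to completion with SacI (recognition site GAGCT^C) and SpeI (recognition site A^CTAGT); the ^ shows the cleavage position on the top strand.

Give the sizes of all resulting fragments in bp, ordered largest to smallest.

SacI sites (GAGCTC) start at positions 38, 116.
SacI cuts after base 5 of each site (before the last base), so after positions 42, 120.
SpeI sites (ACTAGT) start at positions 105, 136, 175.
SpeI cuts after the first base of each site, so after positions 105, 136, 175.
Combined cut positions: 42, 105, 120, 136, 175.
Linear molecule, 5 cuts → 6 fragments:
  1–42 → 42 bp
  43–105 → 63 bp
  106–120 → 15 bp
  121–136 → 16 bp
  137–175 → 39 bp
  176–219 → 44 bp
Sorted largest to smallest: 63, 44, 42, 39, 16, 15 bp.

63, 44, 42, 39, 16, 15 bp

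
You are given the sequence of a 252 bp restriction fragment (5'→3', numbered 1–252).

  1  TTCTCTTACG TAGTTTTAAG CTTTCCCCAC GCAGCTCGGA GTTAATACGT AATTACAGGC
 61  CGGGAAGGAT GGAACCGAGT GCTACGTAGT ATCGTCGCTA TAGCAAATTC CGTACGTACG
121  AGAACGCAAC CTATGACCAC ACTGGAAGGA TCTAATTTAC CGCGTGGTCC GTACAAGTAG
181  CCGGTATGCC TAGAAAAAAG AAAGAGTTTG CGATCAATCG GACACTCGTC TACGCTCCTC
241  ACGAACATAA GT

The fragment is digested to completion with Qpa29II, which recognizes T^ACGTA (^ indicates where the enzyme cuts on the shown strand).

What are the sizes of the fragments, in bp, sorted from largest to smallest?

Qpa29II sites (TACGTA) start at positions 7, 46, 83, 113.
Qpa29II cuts after the first base of each site, so after positions 7, 46, 83, 113.
Linear molecule, 4 cuts → 5 fragments:
  1–7 → 7 bp
  8–46 → 39 bp
  47–83 → 37 bp
  84–113 → 30 bp
  114–252 → 139 bp
Sorted largest to smallest: 139, 39, 37, 30, 7 bp.

139, 39, 37, 30, 7 bp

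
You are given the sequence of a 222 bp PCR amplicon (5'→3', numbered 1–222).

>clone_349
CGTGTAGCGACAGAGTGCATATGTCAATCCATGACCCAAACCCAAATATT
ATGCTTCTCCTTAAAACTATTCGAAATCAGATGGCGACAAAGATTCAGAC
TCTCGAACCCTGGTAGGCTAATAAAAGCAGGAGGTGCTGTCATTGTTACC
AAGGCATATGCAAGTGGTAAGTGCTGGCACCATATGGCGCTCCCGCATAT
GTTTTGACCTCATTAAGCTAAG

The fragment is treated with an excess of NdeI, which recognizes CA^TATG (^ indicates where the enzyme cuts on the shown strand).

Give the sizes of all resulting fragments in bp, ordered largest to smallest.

NdeI sites (CATATG) start at positions 18, 155, 181, 196.
NdeI cuts after base 2 of each site, so after positions 19, 156, 182, 197.
Linear molecule, 4 cuts → 5 fragments:
  1–19 → 19 bp
  20–156 → 137 bp
  157–182 → 26 bp
  183–197 → 15 bp
  198–222 → 25 bp
Sorted largest to smallest: 137, 26, 25, 19, 15 bp.

137, 26, 25, 19, 15 bp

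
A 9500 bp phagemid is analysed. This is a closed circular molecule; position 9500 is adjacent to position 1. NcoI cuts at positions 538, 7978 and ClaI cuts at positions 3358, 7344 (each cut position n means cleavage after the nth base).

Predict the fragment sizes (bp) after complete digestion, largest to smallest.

3986, 2820, 2060, 634 bp

Combined cut positions (sorted): 538, 3358, 7344, 7978.
Circular molecule, 4 cuts → 4 fragments:
  3358 − 538 = 2820 bp
  7344 − 3358 = 3986 bp
  7978 − 7344 = 634 bp
  wrap: 9500 − 7978 + 538 = 2060 bp
Sorted largest to smallest: 3986, 2820, 2060, 634 bp.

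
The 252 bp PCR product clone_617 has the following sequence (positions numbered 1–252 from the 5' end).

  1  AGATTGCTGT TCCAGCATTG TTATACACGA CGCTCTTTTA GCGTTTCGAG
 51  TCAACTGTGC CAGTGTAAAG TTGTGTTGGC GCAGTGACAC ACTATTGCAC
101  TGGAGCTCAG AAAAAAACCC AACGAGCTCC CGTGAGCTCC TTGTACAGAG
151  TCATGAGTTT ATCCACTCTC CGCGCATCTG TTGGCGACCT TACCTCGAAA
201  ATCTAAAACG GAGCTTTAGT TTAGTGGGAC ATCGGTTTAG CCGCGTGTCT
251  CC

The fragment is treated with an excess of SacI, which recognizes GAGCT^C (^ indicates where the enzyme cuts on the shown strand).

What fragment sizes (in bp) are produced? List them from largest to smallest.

114, 107, 21, 10 bp

SacI sites (GAGCTC) start at positions 103, 124, 134.
SacI cuts after base 5 of each site (before the last base), so after positions 107, 128, 138.
Linear molecule, 3 cuts → 4 fragments:
  1–107 → 107 bp
  108–128 → 21 bp
  129–138 → 10 bp
  139–252 → 114 bp
Sorted largest to smallest: 114, 107, 21, 10 bp.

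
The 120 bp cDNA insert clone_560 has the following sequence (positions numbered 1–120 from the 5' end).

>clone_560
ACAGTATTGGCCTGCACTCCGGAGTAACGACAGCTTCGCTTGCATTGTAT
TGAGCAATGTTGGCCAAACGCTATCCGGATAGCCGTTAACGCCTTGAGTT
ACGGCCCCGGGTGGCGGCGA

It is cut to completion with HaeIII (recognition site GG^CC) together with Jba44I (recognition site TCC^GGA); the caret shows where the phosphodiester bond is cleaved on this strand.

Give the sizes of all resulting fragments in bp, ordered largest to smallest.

43, 28, 16, 13, 10, 10 bp

HaeIII sites (GGCC) start at positions 9, 62, 103.
HaeIII cuts after base 2 of each site, so after positions 10, 63, 104.
Jba44I sites (TCCGGA) start at positions 18, 74.
Jba44I cuts after base 3 of each site, so after positions 20, 76.
Combined cut positions: 10, 20, 63, 76, 104.
Linear molecule, 5 cuts → 6 fragments:
  1–10 → 10 bp
  11–20 → 10 bp
  21–63 → 43 bp
  64–76 → 13 bp
  77–104 → 28 bp
  105–120 → 16 bp
Sorted largest to smallest: 43, 28, 16, 13, 10, 10 bp.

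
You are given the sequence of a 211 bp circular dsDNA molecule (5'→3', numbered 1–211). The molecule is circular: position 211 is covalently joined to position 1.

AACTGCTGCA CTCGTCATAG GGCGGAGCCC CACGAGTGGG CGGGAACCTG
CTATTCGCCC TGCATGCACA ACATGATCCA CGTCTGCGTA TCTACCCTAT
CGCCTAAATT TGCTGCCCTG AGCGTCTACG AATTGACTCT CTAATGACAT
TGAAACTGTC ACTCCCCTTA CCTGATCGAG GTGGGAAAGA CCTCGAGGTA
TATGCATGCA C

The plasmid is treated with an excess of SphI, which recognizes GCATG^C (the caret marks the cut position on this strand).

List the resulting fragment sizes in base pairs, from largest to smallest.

142, 69 bp

SphI sites (GCATGC) start at positions 62, 204.
SphI cuts after base 5 of each site (before the last base), so after positions 66, 208.
Circular molecule, 2 cuts → 2 fragments:
  67–208 → 142 bp
  209–211 then 1–66 → 3 + 66 = 69 bp
Sorted largest to smallest: 142, 69 bp.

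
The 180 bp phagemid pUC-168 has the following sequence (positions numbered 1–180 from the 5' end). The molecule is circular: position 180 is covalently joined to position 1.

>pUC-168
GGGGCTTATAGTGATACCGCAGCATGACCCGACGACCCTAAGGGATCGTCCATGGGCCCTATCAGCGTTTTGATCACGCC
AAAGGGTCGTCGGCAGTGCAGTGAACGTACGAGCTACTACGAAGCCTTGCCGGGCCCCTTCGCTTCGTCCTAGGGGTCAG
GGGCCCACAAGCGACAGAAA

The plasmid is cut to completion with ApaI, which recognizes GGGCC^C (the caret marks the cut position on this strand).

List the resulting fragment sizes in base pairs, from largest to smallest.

78, 73, 29 bp

ApaI sites (GGGCCC) start at positions 54, 132, 161.
ApaI cuts after base 5 of each site (before the last base), so after positions 58, 136, 165.
Circular molecule, 3 cuts → 3 fragments:
  59–136 → 78 bp
  137–165 → 29 bp
  166–180 then 1–58 → 15 + 58 = 73 bp
Sorted largest to smallest: 78, 73, 29 bp.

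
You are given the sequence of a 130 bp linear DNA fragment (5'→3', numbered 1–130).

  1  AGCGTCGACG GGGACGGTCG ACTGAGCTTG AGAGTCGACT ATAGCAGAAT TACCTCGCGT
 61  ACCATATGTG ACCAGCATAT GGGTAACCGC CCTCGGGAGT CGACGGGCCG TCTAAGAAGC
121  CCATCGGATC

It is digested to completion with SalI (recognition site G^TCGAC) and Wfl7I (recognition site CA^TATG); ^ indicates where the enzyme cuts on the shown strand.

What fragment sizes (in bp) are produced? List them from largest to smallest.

SalI sites (GTCGAC) start at positions 4, 17, 34, 99.
SalI cuts after the first base of each site, so after positions 4, 17, 34, 99.
Wfl7I sites (CATATG) start at positions 63, 76.
Wfl7I cuts after base 2 of each site, so after positions 64, 77.
Combined cut positions: 4, 17, 34, 64, 77, 99.
Linear molecule, 6 cuts → 7 fragments:
  1–4 → 4 bp
  5–17 → 13 bp
  18–34 → 17 bp
  35–64 → 30 bp
  65–77 → 13 bp
  78–99 → 22 bp
  100–130 → 31 bp
Sorted largest to smallest: 31, 30, 22, 17, 13, 13, 4 bp.

31, 30, 22, 17, 13, 13, 4 bp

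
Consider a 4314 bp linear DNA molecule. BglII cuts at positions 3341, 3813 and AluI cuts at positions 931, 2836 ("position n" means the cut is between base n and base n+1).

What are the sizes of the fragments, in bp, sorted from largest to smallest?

1905, 931, 505, 501, 472 bp

Combined cut positions (sorted): 931, 2836, 3341, 3813.
Linear molecule, 4 cuts → 5 fragments:
  931 − 0 = 931 bp
  2836 − 931 = 1905 bp
  3341 − 2836 = 505 bp
  3813 − 3341 = 472 bp
  4314 − 3813 = 501 bp
Sorted largest to smallest: 1905, 931, 505, 501, 472 bp.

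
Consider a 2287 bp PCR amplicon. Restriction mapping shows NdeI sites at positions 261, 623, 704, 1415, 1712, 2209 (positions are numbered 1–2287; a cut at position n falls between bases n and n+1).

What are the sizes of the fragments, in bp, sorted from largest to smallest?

711, 497, 362, 297, 261, 81, 78 bp

Linear molecule, 6 cuts → 7 fragments:
  261 − 0 = 261 bp
  623 − 261 = 362 bp
  704 − 623 = 81 bp
  1415 − 704 = 711 bp
  1712 − 1415 = 297 bp
  2209 − 1712 = 497 bp
  2287 − 2209 = 78 bp
Sorted largest to smallest: 711, 497, 362, 297, 261, 81, 78 bp.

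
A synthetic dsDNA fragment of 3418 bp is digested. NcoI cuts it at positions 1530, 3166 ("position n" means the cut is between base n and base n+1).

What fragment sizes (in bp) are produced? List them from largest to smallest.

1636, 1530, 252 bp

Linear molecule, 2 cuts → 3 fragments:
  1530 − 0 = 1530 bp
  3166 − 1530 = 1636 bp
  3418 − 3166 = 252 bp
Sorted largest to smallest: 1636, 1530, 252 bp.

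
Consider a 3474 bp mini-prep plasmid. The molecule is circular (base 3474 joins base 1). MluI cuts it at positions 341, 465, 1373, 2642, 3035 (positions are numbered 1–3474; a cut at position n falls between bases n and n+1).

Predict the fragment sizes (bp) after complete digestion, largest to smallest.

Circular molecule, 5 cuts → 5 fragments:
  465 − 341 = 124 bp
  1373 − 465 = 908 bp
  2642 − 1373 = 1269 bp
  3035 − 2642 = 393 bp
  wrap: 3474 − 3035 + 341 = 780 bp
Sorted largest to smallest: 1269, 908, 780, 393, 124 bp.

1269, 908, 780, 393, 124 bp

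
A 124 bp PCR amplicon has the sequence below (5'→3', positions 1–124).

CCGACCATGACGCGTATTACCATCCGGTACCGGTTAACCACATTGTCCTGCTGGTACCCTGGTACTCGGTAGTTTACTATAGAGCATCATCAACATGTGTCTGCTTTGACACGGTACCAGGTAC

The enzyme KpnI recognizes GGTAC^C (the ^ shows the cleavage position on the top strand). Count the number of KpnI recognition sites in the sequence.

GGTACC occurs starting at positions 26, 53, 113.
KpnI cuts at 3 sites.

3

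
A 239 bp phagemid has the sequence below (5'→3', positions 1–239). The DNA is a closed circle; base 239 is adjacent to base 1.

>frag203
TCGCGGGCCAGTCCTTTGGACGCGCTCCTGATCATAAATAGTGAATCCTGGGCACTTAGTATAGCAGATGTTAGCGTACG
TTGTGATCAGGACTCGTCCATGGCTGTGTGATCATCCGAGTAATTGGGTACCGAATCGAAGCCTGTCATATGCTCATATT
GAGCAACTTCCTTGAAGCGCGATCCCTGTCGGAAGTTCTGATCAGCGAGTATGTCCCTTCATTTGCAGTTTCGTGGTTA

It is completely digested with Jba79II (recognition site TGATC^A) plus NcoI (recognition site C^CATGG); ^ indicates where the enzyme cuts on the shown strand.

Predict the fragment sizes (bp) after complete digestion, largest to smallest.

90, 69, 55, 15, 10 bp

Jba79II sites (TGATCA) start at positions 29, 84, 109, 199.
Jba79II cuts after base 5 of each site (before the last base), so after positions 33, 88, 113, 203.
The NcoI site (CCATGG) starts at position 98.
NcoI cuts after the first base of each site, so after position 98.
Combined cut positions: 33, 88, 98, 113, 203.
Circular molecule, 5 cuts → 5 fragments:
  34–88 → 55 bp
  89–98 → 10 bp
  99–113 → 15 bp
  114–203 → 90 bp
  204–239 then 1–33 → 36 + 33 = 69 bp
Sorted largest to smallest: 90, 69, 55, 15, 10 bp.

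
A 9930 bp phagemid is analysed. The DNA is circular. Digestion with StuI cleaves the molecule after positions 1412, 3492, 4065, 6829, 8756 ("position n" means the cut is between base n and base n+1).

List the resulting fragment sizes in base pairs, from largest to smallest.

Circular molecule, 5 cuts → 5 fragments:
  3492 − 1412 = 2080 bp
  4065 − 3492 = 573 bp
  6829 − 4065 = 2764 bp
  8756 − 6829 = 1927 bp
  wrap: 9930 − 8756 + 1412 = 2586 bp
Sorted largest to smallest: 2764, 2586, 2080, 1927, 573 bp.

2764, 2586, 2080, 1927, 573 bp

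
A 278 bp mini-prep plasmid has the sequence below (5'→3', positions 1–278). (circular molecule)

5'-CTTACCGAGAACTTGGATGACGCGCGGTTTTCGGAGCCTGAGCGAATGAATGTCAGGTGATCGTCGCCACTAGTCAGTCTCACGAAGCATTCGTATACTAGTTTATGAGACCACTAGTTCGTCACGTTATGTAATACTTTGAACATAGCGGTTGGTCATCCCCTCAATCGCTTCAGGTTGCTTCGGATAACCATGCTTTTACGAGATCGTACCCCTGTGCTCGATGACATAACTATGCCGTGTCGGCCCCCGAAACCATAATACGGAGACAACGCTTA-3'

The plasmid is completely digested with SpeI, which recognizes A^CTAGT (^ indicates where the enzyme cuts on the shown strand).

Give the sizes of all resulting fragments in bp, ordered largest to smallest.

234, 28, 16 bp

SpeI sites (ACTAGT) start at positions 69, 97, 113.
SpeI cuts after the first base of each site, so after positions 69, 97, 113.
Circular molecule, 3 cuts → 3 fragments:
  70–97 → 28 bp
  98–113 → 16 bp
  114–278 then 1–69 → 165 + 69 = 234 bp
Sorted largest to smallest: 234, 28, 16 bp.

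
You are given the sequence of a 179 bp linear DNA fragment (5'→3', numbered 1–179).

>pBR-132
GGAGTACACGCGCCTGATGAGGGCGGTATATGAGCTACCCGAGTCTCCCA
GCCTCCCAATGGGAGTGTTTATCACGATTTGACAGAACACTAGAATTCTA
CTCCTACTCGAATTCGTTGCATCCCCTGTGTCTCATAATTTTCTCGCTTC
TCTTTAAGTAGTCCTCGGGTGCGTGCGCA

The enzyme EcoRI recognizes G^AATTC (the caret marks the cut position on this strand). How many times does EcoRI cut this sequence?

2

GAATTC occurs starting at positions 93, 110.
EcoRI cuts at 2 sites.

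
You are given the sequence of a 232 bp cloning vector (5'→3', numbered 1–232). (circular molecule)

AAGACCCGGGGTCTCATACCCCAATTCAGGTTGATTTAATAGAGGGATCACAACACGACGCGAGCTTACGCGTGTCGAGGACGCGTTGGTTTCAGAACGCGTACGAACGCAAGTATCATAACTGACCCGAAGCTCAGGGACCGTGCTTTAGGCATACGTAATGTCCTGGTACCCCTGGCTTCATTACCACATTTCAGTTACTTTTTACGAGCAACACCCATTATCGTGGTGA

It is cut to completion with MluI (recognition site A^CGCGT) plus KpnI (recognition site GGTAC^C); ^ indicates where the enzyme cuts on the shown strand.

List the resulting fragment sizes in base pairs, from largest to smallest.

128, 75, 16, 13 bp

MluI sites (ACGCGT) start at positions 68, 81, 97.
MluI cuts after the first base of each site, so after positions 68, 81, 97.
The KpnI site (GGTACC) starts at position 168.
KpnI cuts after base 5 of each site (before the last base), so after position 172.
Combined cut positions: 68, 81, 97, 172.
Circular molecule, 4 cuts → 4 fragments:
  69–81 → 13 bp
  82–97 → 16 bp
  98–172 → 75 bp
  173–232 then 1–68 → 60 + 68 = 128 bp
Sorted largest to smallest: 128, 75, 16, 13 bp.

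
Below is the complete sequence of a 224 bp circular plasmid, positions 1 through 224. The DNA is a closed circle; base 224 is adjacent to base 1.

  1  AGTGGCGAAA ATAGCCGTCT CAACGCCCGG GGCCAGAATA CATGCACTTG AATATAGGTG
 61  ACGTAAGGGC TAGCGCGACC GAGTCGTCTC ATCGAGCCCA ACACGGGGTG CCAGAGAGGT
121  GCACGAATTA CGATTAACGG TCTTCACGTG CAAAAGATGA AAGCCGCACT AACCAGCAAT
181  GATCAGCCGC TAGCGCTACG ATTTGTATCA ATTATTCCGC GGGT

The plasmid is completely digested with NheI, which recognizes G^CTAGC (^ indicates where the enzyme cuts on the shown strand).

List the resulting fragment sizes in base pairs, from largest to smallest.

NheI sites (GCTAGC) start at positions 69, 189.
NheI cuts after the first base of each site, so after positions 69, 189.
Circular molecule, 2 cuts → 2 fragments:
  70–189 → 120 bp
  190–224 then 1–69 → 35 + 69 = 104 bp
Sorted largest to smallest: 120, 104 bp.

120, 104 bp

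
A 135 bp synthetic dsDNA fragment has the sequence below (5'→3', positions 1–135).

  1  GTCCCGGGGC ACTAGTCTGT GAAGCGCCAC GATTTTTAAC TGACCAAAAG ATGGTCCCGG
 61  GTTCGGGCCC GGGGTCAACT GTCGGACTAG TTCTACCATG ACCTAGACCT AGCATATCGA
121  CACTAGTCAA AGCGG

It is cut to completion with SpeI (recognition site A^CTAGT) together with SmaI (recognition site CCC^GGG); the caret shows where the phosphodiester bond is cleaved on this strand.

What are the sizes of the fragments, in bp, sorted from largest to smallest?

47, 36, 16, 13, 12, 6, 5 bp

SpeI sites (ACTAGT) start at positions 11, 86, 122.
SpeI cuts after the first base of each site, so after positions 11, 86, 122.
SmaI sites (CCCGGG) start at positions 3, 56, 68.
SmaI cuts after base 3 of each site, so after positions 5, 58, 70.
Combined cut positions: 5, 11, 58, 70, 86, 122.
Linear molecule, 6 cuts → 7 fragments:
  1–5 → 5 bp
  6–11 → 6 bp
  12–58 → 47 bp
  59–70 → 12 bp
  71–86 → 16 bp
  87–122 → 36 bp
  123–135 → 13 bp
Sorted largest to smallest: 47, 36, 16, 13, 12, 6, 5 bp.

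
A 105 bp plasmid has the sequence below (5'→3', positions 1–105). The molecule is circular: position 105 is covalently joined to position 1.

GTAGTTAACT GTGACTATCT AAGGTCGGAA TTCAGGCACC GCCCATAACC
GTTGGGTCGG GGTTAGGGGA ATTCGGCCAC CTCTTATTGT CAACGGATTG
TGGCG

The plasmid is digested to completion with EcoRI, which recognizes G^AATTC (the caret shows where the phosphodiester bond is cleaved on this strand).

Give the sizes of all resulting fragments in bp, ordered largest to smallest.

EcoRI sites (GAATTC) start at positions 28, 69.
EcoRI cuts after the first base of each site, so after positions 28, 69.
Circular molecule, 2 cuts → 2 fragments:
  29–69 → 41 bp
  70–105 then 1–28 → 36 + 28 = 64 bp
Sorted largest to smallest: 64, 41 bp.

64, 41 bp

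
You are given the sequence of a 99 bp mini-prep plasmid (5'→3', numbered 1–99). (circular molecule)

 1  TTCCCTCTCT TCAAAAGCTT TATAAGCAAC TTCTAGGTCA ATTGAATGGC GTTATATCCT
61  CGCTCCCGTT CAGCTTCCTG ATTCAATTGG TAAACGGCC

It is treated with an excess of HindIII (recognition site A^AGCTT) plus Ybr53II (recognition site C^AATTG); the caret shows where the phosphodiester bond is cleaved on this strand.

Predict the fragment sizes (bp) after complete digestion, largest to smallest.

The HindIII site (AAGCTT) starts at position 15.
HindIII cuts after the first base of each site, so after position 15.
Ybr53II sites (CAATTG) start at positions 39, 84.
Ybr53II cuts after the first base of each site, so after positions 39, 84.
Combined cut positions: 15, 39, 84.
Circular molecule, 3 cuts → 3 fragments:
  16–39 → 24 bp
  40–84 → 45 bp
  85–99 then 1–15 → 15 + 15 = 30 bp
Sorted largest to smallest: 45, 30, 24 bp.

45, 30, 24 bp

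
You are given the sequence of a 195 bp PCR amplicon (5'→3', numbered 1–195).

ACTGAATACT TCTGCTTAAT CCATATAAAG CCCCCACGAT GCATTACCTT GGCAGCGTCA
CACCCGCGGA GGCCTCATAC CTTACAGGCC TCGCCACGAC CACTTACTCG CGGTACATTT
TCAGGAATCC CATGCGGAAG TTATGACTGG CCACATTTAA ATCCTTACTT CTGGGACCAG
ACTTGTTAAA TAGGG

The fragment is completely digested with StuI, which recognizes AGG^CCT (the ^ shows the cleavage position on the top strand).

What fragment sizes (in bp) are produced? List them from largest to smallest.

StuI sites (AGGCCT) start at positions 70, 86.
StuI cuts after base 3 of each site, so after positions 72, 88.
Linear molecule, 2 cuts → 3 fragments:
  1–72 → 72 bp
  73–88 → 16 bp
  89–195 → 107 bp
Sorted largest to smallest: 107, 72, 16 bp.

107, 72, 16 bp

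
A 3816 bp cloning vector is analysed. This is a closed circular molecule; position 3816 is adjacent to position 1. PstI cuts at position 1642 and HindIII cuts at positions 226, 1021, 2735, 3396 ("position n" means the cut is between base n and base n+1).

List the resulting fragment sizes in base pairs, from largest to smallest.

1093, 795, 661, 646, 621 bp

Combined cut positions (sorted): 226, 1021, 1642, 2735, 3396.
Circular molecule, 5 cuts → 5 fragments:
  1021 − 226 = 795 bp
  1642 − 1021 = 621 bp
  2735 − 1642 = 1093 bp
  3396 − 2735 = 661 bp
  wrap: 3816 − 3396 + 226 = 646 bp
Sorted largest to smallest: 1093, 795, 661, 646, 621 bp.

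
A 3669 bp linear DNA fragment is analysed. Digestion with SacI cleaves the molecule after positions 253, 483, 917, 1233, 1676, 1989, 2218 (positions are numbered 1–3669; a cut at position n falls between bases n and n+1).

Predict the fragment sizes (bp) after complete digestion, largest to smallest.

1451, 443, 434, 316, 313, 253, 230, 229 bp

Linear molecule, 7 cuts → 8 fragments:
  253 − 0 = 253 bp
  483 − 253 = 230 bp
  917 − 483 = 434 bp
  1233 − 917 = 316 bp
  1676 − 1233 = 443 bp
  1989 − 1676 = 313 bp
  2218 − 1989 = 229 bp
  3669 − 2218 = 1451 bp
Sorted largest to smallest: 1451, 443, 434, 316, 313, 253, 230, 229 bp.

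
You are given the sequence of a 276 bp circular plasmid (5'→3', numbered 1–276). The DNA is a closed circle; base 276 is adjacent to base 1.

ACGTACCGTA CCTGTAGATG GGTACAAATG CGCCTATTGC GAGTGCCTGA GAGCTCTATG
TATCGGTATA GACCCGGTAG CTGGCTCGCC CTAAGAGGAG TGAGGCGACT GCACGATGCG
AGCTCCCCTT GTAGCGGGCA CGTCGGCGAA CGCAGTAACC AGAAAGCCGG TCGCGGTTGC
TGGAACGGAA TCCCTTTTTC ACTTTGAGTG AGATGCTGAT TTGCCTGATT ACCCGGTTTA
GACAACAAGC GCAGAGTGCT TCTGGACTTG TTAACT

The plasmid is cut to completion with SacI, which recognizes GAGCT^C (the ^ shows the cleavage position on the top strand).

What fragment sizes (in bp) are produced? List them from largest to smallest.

207, 69 bp

SacI sites (GAGCTC) start at positions 51, 120.
SacI cuts after base 5 of each site (before the last base), so after positions 55, 124.
Circular molecule, 2 cuts → 2 fragments:
  56–124 → 69 bp
  125–276 then 1–55 → 152 + 55 = 207 bp
Sorted largest to smallest: 207, 69 bp.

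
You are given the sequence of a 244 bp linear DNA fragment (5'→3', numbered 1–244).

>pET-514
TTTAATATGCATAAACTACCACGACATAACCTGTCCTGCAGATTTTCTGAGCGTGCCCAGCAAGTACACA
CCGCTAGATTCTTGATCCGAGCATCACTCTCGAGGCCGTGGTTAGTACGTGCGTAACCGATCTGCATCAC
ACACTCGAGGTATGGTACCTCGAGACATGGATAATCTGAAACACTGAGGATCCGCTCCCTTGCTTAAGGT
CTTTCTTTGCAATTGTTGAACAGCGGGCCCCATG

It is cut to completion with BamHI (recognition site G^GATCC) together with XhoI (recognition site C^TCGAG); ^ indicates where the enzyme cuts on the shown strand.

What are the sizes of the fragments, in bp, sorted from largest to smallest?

99, 56, 45, 29, 15 bp

The BamHI site (GGATCC) starts at position 188.
BamHI cuts after the first base of each site, so after position 188.
XhoI sites (CTCGAG) start at positions 99, 144, 159.
XhoI cuts after the first base of each site, so after positions 99, 144, 159.
Combined cut positions: 99, 144, 159, 188.
Linear molecule, 4 cuts → 5 fragments:
  1–99 → 99 bp
  100–144 → 45 bp
  145–159 → 15 bp
  160–188 → 29 bp
  189–244 → 56 bp
Sorted largest to smallest: 99, 56, 45, 29, 15 bp.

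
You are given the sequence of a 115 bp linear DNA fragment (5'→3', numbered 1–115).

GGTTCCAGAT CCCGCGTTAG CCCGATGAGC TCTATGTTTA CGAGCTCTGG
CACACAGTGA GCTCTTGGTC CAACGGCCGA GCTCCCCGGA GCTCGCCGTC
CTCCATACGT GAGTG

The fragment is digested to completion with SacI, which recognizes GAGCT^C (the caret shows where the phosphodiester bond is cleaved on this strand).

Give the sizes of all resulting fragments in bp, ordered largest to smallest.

31, 22, 20, 17, 15, 10 bp

SacI sites (GAGCTC) start at positions 27, 42, 59, 79, 89.
SacI cuts after base 5 of each site (before the last base), so after positions 31, 46, 63, 83, 93.
Linear molecule, 5 cuts → 6 fragments:
  1–31 → 31 bp
  32–46 → 15 bp
  47–63 → 17 bp
  64–83 → 20 bp
  84–93 → 10 bp
  94–115 → 22 bp
Sorted largest to smallest: 31, 22, 20, 17, 15, 10 bp.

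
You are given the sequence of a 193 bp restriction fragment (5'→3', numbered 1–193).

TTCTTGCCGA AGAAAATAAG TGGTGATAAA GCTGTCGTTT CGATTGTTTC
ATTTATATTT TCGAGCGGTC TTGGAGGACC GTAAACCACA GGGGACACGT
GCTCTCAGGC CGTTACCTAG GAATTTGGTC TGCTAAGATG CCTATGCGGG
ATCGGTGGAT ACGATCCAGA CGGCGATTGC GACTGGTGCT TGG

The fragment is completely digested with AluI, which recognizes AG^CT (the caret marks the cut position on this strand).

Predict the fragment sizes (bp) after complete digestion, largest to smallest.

162, 31 bp

The AluI site (AGCT) starts at position 30.
AluI cuts after base 2 of each site, so after position 31.
Linear molecule, 1 cut → 2 fragments:
  1–31 → 31 bp
  32–193 → 162 bp
Sorted largest to smallest: 162, 31 bp.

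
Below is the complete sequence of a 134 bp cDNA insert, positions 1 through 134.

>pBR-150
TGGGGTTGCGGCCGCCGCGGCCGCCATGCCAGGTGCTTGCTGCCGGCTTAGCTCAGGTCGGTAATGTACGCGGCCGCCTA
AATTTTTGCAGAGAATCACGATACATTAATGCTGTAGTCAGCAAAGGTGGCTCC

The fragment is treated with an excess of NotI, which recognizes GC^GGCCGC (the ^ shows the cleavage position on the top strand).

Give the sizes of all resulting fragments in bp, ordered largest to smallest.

63, 53, 9, 9 bp

NotI sites (GCGGCCGC) start at positions 8, 17, 70.
NotI cuts after base 2 of each site, so after positions 9, 18, 71.
Linear molecule, 3 cuts → 4 fragments:
  1–9 → 9 bp
  10–18 → 9 bp
  19–71 → 53 bp
  72–134 → 63 bp
Sorted largest to smallest: 63, 53, 9, 9 bp.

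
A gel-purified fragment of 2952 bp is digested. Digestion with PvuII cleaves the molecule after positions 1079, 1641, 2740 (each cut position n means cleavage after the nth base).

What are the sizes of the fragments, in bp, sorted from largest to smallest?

Linear molecule, 3 cuts → 4 fragments:
  1079 − 0 = 1079 bp
  1641 − 1079 = 562 bp
  2740 − 1641 = 1099 bp
  2952 − 2740 = 212 bp
Sorted largest to smallest: 1099, 1079, 562, 212 bp.

1099, 1079, 562, 212 bp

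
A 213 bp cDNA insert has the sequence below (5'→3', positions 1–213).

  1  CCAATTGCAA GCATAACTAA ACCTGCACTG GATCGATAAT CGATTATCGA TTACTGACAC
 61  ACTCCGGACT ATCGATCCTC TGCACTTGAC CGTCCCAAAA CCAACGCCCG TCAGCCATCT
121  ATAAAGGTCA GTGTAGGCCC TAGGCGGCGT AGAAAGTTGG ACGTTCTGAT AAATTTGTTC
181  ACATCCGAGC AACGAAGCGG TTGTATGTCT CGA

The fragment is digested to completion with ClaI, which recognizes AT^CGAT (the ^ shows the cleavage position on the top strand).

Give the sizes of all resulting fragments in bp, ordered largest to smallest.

141, 33, 25, 7, 7 bp

ClaI sites (ATCGAT) start at positions 32, 39, 46, 71.
ClaI cuts after base 2 of each site, so after positions 33, 40, 47, 72.
Linear molecule, 4 cuts → 5 fragments:
  1–33 → 33 bp
  34–40 → 7 bp
  41–47 → 7 bp
  48–72 → 25 bp
  73–213 → 141 bp
Sorted largest to smallest: 141, 33, 25, 7, 7 bp.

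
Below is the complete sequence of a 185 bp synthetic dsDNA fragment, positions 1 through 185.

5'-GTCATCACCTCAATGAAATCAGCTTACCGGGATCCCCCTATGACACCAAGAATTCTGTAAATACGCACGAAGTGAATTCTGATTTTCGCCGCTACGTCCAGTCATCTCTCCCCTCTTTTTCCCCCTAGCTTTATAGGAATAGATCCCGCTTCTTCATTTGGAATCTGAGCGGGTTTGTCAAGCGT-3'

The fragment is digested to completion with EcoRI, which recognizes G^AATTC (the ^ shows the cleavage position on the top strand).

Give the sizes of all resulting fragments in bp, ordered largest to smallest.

EcoRI sites (GAATTC) start at positions 50, 74.
EcoRI cuts after the first base of each site, so after positions 50, 74.
Linear molecule, 2 cuts → 3 fragments:
  1–50 → 50 bp
  51–74 → 24 bp
  75–185 → 111 bp
Sorted largest to smallest: 111, 50, 24 bp.

111, 50, 24 bp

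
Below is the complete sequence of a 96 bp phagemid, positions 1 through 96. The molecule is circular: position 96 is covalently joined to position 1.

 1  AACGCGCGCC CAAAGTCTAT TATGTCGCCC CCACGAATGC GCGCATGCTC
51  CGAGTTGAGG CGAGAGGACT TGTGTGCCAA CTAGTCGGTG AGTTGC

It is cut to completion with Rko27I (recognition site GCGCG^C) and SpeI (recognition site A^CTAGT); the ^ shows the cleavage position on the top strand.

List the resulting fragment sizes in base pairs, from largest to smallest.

Rko27I sites (GCGCGC) start at positions 4, 39.
Rko27I cuts after base 5 of each site (before the last base), so after positions 8, 43.
The SpeI site (ACTAGT) starts at position 80.
SpeI cuts after the first base of each site, so after position 80.
Combined cut positions: 8, 43, 80.
Circular molecule, 3 cuts → 3 fragments:
  9–43 → 35 bp
  44–80 → 37 bp
  81–96 then 1–8 → 16 + 8 = 24 bp
Sorted largest to smallest: 37, 35, 24 bp.

37, 35, 24 bp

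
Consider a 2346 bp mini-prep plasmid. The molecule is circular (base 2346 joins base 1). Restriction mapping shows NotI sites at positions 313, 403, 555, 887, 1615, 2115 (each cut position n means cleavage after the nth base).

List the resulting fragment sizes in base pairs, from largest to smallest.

Circular molecule, 6 cuts → 6 fragments:
  403 − 313 = 90 bp
  555 − 403 = 152 bp
  887 − 555 = 332 bp
  1615 − 887 = 728 bp
  2115 − 1615 = 500 bp
  wrap: 2346 − 2115 + 313 = 544 bp
Sorted largest to smallest: 728, 544, 500, 332, 152, 90 bp.

728, 544, 500, 332, 152, 90 bp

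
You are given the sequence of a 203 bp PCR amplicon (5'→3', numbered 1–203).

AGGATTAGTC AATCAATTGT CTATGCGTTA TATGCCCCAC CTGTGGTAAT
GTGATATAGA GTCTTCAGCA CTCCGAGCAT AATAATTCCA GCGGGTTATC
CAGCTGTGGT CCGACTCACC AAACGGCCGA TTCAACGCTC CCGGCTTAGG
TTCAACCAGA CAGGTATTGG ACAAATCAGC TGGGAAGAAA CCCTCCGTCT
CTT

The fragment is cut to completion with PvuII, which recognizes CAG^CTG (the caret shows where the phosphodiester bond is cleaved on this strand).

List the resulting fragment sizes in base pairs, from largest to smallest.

103, 76, 24 bp

PvuII sites (CAGCTG) start at positions 101, 177.
PvuII cuts after base 3 of each site, so after positions 103, 179.
Linear molecule, 2 cuts → 3 fragments:
  1–103 → 103 bp
  104–179 → 76 bp
  180–203 → 24 bp
Sorted largest to smallest: 103, 76, 24 bp.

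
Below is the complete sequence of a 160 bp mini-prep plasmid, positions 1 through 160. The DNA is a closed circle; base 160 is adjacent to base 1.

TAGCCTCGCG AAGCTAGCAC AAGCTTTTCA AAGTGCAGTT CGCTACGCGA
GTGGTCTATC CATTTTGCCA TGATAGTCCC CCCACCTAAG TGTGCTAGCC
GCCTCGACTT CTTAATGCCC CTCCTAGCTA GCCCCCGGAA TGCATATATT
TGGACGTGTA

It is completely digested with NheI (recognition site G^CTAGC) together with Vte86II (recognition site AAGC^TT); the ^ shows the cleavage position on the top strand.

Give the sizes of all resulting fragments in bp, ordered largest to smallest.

NheI sites (GCTAGC) start at positions 13, 94, 127.
NheI cuts after the first base of each site, so after positions 13, 94, 127.
The Vte86II site (AAGCTT) starts at position 21.
Vte86II cuts after base 4 of each site, so after position 24.
Combined cut positions: 13, 24, 94, 127.
Circular molecule, 4 cuts → 4 fragments:
  14–24 → 11 bp
  25–94 → 70 bp
  95–127 → 33 bp
  128–160 then 1–13 → 33 + 13 = 46 bp
Sorted largest to smallest: 70, 46, 33, 11 bp.

70, 46, 33, 11 bp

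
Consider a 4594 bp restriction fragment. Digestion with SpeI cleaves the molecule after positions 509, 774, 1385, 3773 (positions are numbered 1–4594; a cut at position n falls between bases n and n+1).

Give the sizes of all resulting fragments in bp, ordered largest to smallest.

Linear molecule, 4 cuts → 5 fragments:
  509 − 0 = 509 bp
  774 − 509 = 265 bp
  1385 − 774 = 611 bp
  3773 − 1385 = 2388 bp
  4594 − 3773 = 821 bp
Sorted largest to smallest: 2388, 821, 611, 509, 265 bp.

2388, 821, 611, 509, 265 bp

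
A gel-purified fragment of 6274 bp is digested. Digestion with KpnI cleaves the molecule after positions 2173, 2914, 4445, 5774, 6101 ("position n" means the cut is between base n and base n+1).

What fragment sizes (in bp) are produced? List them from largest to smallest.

2173, 1531, 1329, 741, 327, 173 bp

Linear molecule, 5 cuts → 6 fragments:
  2173 − 0 = 2173 bp
  2914 − 2173 = 741 bp
  4445 − 2914 = 1531 bp
  5774 − 4445 = 1329 bp
  6101 − 5774 = 327 bp
  6274 − 6101 = 173 bp
Sorted largest to smallest: 2173, 1531, 1329, 741, 327, 173 bp.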